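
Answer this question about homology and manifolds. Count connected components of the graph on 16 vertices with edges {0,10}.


Run DFS/union-find over 16 vertices.
V = 16, E = 1.
Number of components = 15

15


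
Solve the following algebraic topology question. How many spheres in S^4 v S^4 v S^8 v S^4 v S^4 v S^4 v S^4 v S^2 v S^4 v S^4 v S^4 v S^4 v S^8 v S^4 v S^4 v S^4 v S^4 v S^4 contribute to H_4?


For a wedge of spheres, H_k (k>0) is free on one generator per sphere of dimension k.
Spheres of dimension 4: count = 15.
b_4 = 15

15


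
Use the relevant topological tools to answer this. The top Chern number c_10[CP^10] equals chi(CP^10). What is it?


For any closed oriented manifold, <e(TM),[M]> = chi(M).
chi(CP^10) = 10+1 = 11

11


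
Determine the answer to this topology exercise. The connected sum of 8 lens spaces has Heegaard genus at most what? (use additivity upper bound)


Heegaard genus satisfies g(A#B) <= g(A) + g(B).
Each lens space has g = 1.
Upper bound: 8 * 1 = 8

8


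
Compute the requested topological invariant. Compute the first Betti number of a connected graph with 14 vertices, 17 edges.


For a connected graph: rank(pi_1) = b_1 = E - V + 1 = 1 - chi.
chi = V - E = 14 - 17 = -3.
rank = 1 - (-3) = 17 - 14 + 1 = 4

4


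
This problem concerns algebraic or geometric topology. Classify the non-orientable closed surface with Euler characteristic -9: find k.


chi = 2 - k for closed non-orientable surfaces with k crosscaps.
-9 = 2 - k
k = 2 - (-9) = 11

11


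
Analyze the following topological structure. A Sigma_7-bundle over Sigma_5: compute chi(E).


For a fiber bundle F -> E -> B (with CW structure): chi(E) = chi(B) * chi(F).
chi(Sigma_5) = -8, chi(Sigma_7) = -12.
chi(E) = (-8) * (-12) = 96

96


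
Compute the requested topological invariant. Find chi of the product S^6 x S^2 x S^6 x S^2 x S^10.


chi is multiplicative: chi(X x Y) = chi(X) chi(Y).
Each even-dim sphere has chi = 2. There are 5 factors.
chi = 2^5 = 32

32


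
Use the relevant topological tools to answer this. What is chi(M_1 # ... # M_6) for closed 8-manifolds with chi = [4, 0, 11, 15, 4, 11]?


For n-manifolds: chi(A#B) = chi(A) + chi(B) - chi(S^8).
chi(S^8) = 1 + (-1)^8 = 2.
chi(#) = (sum chi_i) - (6-1)*chi(S^8) = 45 - 5*2 = 35

35


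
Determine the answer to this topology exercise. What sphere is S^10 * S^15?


Join of spheres: S^m * S^n = S^{m+n+1}.
dim = 10 + 15 + 1 = 26

26


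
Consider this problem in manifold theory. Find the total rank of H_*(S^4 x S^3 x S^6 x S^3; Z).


Total Betti number is multiplicative under products.
Each S^d (d>=1) has total Betti number 2.
There are 4 sphere factors.
Total = 2^4 = 16

16


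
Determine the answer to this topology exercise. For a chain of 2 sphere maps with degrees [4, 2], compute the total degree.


Degree is multiplicative: deg(composition) = product of degrees.
= (4) * (2) = 8

8


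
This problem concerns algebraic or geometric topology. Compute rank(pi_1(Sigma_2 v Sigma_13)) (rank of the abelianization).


For a wedge: H_1(A v B) = H_1(A) + H_1(B).
b_1(Sigma_2) = 4, b_1(Sigma_13) = 26.
b_1 = 4 + 26 = 30

30


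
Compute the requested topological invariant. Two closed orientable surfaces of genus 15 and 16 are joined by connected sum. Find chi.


chi(Sigma_15) = 2 - 2*15 = -28
chi(Sigma_16) = 2 - 2*16 = -30
For surfaces: chi(A#B) = chi(A) + chi(B) - 2.
chi = -28 + -30 - 2 = -60

-60


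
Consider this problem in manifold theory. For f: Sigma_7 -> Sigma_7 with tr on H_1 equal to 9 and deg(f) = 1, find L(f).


L(f) = tr(f_0*) - tr(f_1*) + tr(f_2*).
= 1 - (9) + (1)
= -7

-7


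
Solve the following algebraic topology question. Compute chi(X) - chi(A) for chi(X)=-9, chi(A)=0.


Relative Euler characteristic: chi(X, A) = chi(X) - chi(A).
= -9 - (0) = -9

-9


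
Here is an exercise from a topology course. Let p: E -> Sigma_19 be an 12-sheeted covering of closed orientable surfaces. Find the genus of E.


For an n-sheeted cover: chi(E) = n * chi(B).
chi(Sigma_19) = 2 - 2*19 = -36.
chi(E) = 12 * (-36) = -432.
genus(E) = (2 - chi(E))/2 = (2 - (-432))/2 = 434/2 = 217

217


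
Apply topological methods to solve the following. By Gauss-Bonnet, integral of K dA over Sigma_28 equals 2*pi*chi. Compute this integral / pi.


Gauss-Bonnet: integral K dA = 2*pi*chi(M).
chi(Sigma_28) = 2 - 2*28 = -54.
(integral K dA)/pi = 2*chi = 2*(-54) = -108

-108


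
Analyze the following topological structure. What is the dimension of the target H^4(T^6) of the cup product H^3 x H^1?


Cup product: H^p x H^q -> H^{p+q}; here p+q = 3+1 = 4.
rank H^k(T^n) = C(n,k).
C(6,4) = 15

15


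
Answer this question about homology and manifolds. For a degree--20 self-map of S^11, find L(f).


On S^11: L(f) = tr(f_0*) + (-1)^11 tr(f_11*) = 1 + (-1)^11 * deg(f).
L(f) = 1 + (-1)^11 * -20 = 1 + 20 = 21

21


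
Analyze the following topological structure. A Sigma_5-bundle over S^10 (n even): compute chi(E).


chi(S^10) = 2 (n even), chi(Sigma_5) = 2 - 2*5 = -8.
chi(E) = 2 * (-8) = -16

-16


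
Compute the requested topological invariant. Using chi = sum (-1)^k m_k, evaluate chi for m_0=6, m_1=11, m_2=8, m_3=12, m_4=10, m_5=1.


Morse theory: chi(M) = sum_k (-1)^k m_k where m_k = #(index-k critical points).
= (6) + (-11) + (8) + (-12) + (10) + (-1) = 0

0


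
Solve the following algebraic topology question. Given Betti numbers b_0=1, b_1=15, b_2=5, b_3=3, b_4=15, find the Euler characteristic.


chi = sum_k (-1)^k b_k.
= (1) + (-15) + (5) + (-3) + (15)
= 3

3


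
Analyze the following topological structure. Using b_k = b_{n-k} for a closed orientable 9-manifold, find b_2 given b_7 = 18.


Poincare duality for closed orientable n-manifolds: b_k = b_{n-k}.
Here n = 9, so b_2 = b_7 = 18

18


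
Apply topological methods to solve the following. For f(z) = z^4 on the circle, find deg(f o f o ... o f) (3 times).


deg(f) = 4. Degree is multiplicative: deg(f^3) = (deg f)^3.
deg(f^3) = (4)^3 = 64

64


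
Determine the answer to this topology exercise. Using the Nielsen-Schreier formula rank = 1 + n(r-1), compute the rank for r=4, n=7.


Nielsen-Schreier: an index-n subgroup of F_r is free of rank 1 + n(r-1).
Equivalently: chi(cover) = n*chi(base); chi(vee_r S^1) = 1 - 4 = -3.
chi(E) = 7*(-3) = -21; rank = 1 - chi(E) = 1 - (-21) = 22.
rank = 1 + 7*(4-1) = 1 + 21 = 22

22


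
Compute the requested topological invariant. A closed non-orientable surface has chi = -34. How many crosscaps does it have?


chi = 2 - k for closed non-orientable surfaces with k crosscaps.
-34 = 2 - k
k = 2 - (-34) = 36

36


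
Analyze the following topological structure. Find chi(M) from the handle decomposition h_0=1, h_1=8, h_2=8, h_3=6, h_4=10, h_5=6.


Handles of index k contribute (-1)^k to chi (same as CW cells).
chi = (1) + (-8) + (8) + (-6) + (10) + (-6) = -1

-1


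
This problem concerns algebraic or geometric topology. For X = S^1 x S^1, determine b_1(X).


Each S^d has Poincare polynomial 1 + t^d.
The product S^1 x S^1 has Poincare polynomial prod(1+t^d_i).
Expanding: b_0=1, b_1=2, b_2=1.
b_1 = 2

2


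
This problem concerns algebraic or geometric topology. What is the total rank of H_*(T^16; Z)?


b_k(T^16) = C(16,k), so the sum over k is sum_k C(16,k) = 2^16.
Total = 2^16 = 65536

65536


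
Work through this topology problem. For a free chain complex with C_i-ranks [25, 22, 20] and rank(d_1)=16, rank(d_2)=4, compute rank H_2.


rank H_k = rank(ker d_k) - rank(im d_{k+1}).
rank(ker d_2) = rank(C_2) - rank(d_2) = 20 - 4 = 16.
rank(im d_{2+1}) = 0.
rank H_2 = 16 - 0 = 16

16


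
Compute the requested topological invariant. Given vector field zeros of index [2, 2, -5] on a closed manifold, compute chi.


Poincare-Hopf: chi(M) = sum of indices of zeros.
chi = (2) + (2) + (-5) = -1

-1


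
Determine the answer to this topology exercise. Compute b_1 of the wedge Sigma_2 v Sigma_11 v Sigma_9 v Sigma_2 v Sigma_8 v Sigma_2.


For a wedge X v Y: reduced H_k(X v Y) = H_k(X) + H_k(Y).
Each Sigma_g contributes b_1 = 2g.
b_1 = 4 + 22 + 18 + 4 + 16 + 4 = 68

68


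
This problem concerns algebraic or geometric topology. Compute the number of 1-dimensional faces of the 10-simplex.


Delta^10 has 10+1 vertices. A 1-face is a choice of 1+1 vertices.
f_1 = C(10+1, 1+1) = C(11,2) = 55

55


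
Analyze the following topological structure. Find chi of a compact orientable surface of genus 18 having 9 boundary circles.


For a compact orientable surface with genus g and b boundary components: chi = 2 - 2g - b.
chi = 2 - 2*18 - 9 = 2 - 36 - 9 = -43

-43


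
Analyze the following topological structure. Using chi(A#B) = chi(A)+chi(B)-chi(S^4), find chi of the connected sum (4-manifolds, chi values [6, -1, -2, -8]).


For n-manifolds: chi(A#B) = chi(A) + chi(B) - chi(S^4).
chi(S^4) = 1 + (-1)^4 = 2.
chi(#) = (sum chi_i) - (4-1)*chi(S^4) = -5 - 3*2 = -11

-11


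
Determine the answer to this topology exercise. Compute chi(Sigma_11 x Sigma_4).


chi(Sigma_11) = 2 - 2*11 = -20
chi(Sigma_4) = 2 - 2*4 = -6
chi(product) = (-20) * (-6) = 120

120


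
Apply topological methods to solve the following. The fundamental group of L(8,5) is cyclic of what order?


pi_1(L(p,q)) = Z/pZ for any q coprime to p.
|pi_1(L(8,5))| = 8

8


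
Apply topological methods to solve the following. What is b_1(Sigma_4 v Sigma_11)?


For a wedge: H_1(A v B) = H_1(A) + H_1(B).
b_1(Sigma_4) = 8, b_1(Sigma_11) = 22.
b_1 = 8 + 22 = 30

30


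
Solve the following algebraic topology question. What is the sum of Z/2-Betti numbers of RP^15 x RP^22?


dim H^*(RP^n; Z/2) = n+1 (one Z/2 in each degree 0..n).
Total Betti number is multiplicative.
Total = (15+1) * (22+1) = 16 * 23 = 368

368


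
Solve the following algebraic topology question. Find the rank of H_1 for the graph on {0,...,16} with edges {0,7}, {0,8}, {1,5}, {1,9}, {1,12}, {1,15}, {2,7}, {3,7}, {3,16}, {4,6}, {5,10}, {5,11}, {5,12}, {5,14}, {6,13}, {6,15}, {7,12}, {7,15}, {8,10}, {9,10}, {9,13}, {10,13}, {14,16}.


b_1 = E - V + (number of components).
E = 23, V = 17, components = 1.
b_1 = 23 - 17 + 1 = 7

7


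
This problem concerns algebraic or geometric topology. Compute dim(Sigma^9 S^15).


Each suspension raises dimension by 1: Sigma S^n = S^{n+1}.
Sigma^9 S^15 = S^{15+9} = S^24

24


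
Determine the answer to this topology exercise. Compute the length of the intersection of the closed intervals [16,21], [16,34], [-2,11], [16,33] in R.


Intersection = [max(a_i), min(b_i)] = [16, 11].
Since 16 > 11, the intersection is empty.
Length = 0

0


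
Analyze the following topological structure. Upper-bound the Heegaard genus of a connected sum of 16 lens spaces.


Heegaard genus satisfies g(A#B) <= g(A) + g(B).
Each lens space has g = 1.
Upper bound: 16 * 1 = 16

16


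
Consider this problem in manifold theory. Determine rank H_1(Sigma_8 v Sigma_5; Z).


For a wedge: H_1(A v B) = H_1(A) + H_1(B).
b_1(Sigma_8) = 16, b_1(Sigma_5) = 10.
b_1 = 16 + 10 = 26

26


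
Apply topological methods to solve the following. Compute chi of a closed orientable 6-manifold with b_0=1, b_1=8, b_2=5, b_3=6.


By Poincare duality b_k = b_{6-k}, so full Betti numbers: b_0=1, b_1=8, b_2=5, b_3=6, b_4=5, b_5=8, b_6=1.
chi = sum (-1)^k b_k = -10

-10


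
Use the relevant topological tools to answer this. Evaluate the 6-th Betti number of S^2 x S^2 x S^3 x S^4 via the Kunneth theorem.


Each S^d has Poincare polynomial 1 + t^d.
The product S^2 x S^2 x S^3 x S^4 has Poincare polynomial prod(1+t^d_i).
Expanding: b_0=1, b_2=2, b_3=1, b_4=2, b_5=2, b_6=2, b_7=2, b_8=1, b_9=2, b_11=1.
b_6 = 2

2


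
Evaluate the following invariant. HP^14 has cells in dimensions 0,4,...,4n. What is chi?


HP^14 has one cell in each dimension 0, 4, ..., 4*14 (14+1 cells, all even-dim).
chi = 14 + 1 = 15

15


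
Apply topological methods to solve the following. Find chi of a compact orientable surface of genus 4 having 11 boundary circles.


For a compact orientable surface with genus g and b boundary components: chi = 2 - 2g - b.
chi = 2 - 2*4 - 11 = 2 - 8 - 11 = -17

-17


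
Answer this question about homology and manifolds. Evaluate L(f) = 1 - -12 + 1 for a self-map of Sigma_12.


L(f) = tr(f_0*) - tr(f_1*) + tr(f_2*).
= 1 - (-12) + (1)
= 14

14


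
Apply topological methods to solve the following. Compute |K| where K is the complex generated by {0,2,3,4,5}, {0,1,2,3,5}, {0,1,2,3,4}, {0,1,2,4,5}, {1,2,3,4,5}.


Each maximal simplex on m vertices has 2^m - 1 nonempty faces.
Take the union (dedupe shared faces).
Total distinct faces = 61

61


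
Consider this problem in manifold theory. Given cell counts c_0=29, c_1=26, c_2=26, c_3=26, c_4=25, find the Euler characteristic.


chi = sum_k (-1)^k c_k.
= (-1)^0*29 + (-1)^1*26 + (-1)^2*26 + (-1)^3*26 + (-1)^4*25
= (29) + (-26) + (26) + (-26) + (25)
= 28

28


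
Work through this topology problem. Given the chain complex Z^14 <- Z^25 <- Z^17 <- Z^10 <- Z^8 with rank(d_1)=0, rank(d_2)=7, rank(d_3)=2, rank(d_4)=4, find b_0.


rank H_k = rank(ker d_k) - rank(im d_{k+1}).
rank(ker d_0) = rank(C_0) - rank(d_0) = 14 - 0 = 14.
rank(im d_{0+1}) = 0.
rank H_0 = 14 - 0 = 14

14


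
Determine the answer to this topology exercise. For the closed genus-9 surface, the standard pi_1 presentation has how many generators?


Standard presentation: pi_1(Sigma_g) = <a_1,b_1,...,a_g,b_g | [a_1,b_1]...[a_g,b_g] = 1>.
Number of generators = 2g = 2*9 = 18

18


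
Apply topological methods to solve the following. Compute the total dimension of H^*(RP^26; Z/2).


H^k(RP^26; Z/2) = Z/2 for each 0 <= k <= 26.
Total dimension = 26 + 1 = 27

27


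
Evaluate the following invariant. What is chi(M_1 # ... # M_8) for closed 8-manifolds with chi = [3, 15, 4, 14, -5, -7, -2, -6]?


For n-manifolds: chi(A#B) = chi(A) + chi(B) - chi(S^8).
chi(S^8) = 1 + (-1)^8 = 2.
chi(#) = (sum chi_i) - (8-1)*chi(S^8) = 16 - 7*2 = 2

2


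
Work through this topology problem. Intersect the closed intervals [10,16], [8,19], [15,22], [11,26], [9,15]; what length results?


Intersection = [max(a_i), min(b_i)] = [15, 15].
Length = 15 - 15 = 0

0


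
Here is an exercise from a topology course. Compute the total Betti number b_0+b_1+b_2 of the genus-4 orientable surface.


For Sigma_4: b_0 = 1, b_1 = 2g = 8, b_2 = 1.
Total = 1 + 8 + 1 = 10

10


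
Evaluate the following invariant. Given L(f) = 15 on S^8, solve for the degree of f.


L(f) = 1 + (-1)^8 deg(f) on S^8.
15 = 1 + (-1)^8 * deg(f)
(-1)^8 * deg(f) = 14
deg(f) = 14

14


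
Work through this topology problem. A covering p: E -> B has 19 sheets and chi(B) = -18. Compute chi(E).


For a finite covering: chi(E) = (number of sheets) * chi(B).
chi(E) = 19 * (-18) = -342

-342


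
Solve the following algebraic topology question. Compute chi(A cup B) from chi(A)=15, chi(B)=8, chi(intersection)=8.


chi(A cup B) = chi(A) + chi(B) - chi(A cap B)
= 15 + (8) - (8)
= 15

15


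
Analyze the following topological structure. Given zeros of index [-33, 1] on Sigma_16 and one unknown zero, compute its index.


Poincare-Hopf: sum of indices = chi(M).
chi(Sigma_16) = 2 - 2*16 = -30.
Sum of known indices = -32.
x = chi - (sum known) = -30 - (-32) = 2

2


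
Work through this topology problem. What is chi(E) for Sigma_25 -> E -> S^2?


chi(S^2) = 2 (n even), chi(Sigma_25) = 2 - 2*25 = -48.
chi(E) = 2 * (-48) = -96

-96


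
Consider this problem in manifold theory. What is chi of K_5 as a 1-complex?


K_5: V = 5, E = C(5,2) = 10.
chi = V - E = 5 - 10 = -5

-5


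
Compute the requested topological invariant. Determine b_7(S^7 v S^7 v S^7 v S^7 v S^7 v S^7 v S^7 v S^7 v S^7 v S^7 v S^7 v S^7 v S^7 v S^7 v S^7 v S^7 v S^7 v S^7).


For a wedge of spheres, H_k (k>0) is free on one generator per sphere of dimension k.
Spheres of dimension 7: count = 18.
b_7 = 18

18


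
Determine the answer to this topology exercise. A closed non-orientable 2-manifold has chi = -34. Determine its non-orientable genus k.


chi = 2 - k for closed non-orientable surfaces with k crosscaps.
-34 = 2 - k
k = 2 - (-34) = 36

36


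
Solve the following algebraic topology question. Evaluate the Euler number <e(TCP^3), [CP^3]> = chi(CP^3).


For any closed oriented manifold, <e(TM),[M]> = chi(M).
chi(CP^3) = 3+1 = 4

4


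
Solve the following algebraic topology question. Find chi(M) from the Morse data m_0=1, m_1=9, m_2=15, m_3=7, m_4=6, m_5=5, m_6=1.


Morse theory: chi(M) = sum_k (-1)^k m_k where m_k = #(index-k critical points).
= (1) + (-9) + (15) + (-7) + (6) + (-5) + (1) = 2

2


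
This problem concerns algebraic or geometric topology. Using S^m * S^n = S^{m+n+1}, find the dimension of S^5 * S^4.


Join of spheres: S^m * S^n = S^{m+n+1}.
dim = 5 + 4 + 1 = 10

10


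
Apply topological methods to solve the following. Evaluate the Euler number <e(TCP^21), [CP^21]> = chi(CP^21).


For any closed oriented manifold, <e(TM),[M]> = chi(M).
chi(CP^21) = 21+1 = 22

22


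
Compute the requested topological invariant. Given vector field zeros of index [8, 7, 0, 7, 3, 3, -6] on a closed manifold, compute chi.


Poincare-Hopf: chi(M) = sum of indices of zeros.
chi = (8) + (7) + (0) + (7) + (3) + (3) + (-6) = 22

22


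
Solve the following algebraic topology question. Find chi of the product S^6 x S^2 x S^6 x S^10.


chi is multiplicative: chi(X x Y) = chi(X) chi(Y).
Each even-dim sphere has chi = 2. There are 4 factors.
chi = 2^4 = 16

16


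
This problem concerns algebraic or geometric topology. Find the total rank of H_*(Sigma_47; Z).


For Sigma_47: b_0 = 1, b_1 = 2g = 94, b_2 = 1.
Total = 1 + 94 + 1 = 96

96


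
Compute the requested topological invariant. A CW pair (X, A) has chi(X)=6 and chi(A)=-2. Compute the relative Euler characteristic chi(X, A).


Relative Euler characteristic: chi(X, A) = chi(X) - chi(A).
= 6 - (-2) = 8

8


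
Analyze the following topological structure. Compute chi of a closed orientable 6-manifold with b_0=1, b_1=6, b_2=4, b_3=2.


By Poincare duality b_k = b_{6-k}, so full Betti numbers: b_0=1, b_1=6, b_2=4, b_3=2, b_4=4, b_5=6, b_6=1.
chi = sum (-1)^k b_k = -4

-4


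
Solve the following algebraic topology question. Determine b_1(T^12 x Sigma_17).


pi_1(A x B) = pi_1(A) x pi_1(B); rank of abelianization = b_1.
b_1(T^12) = 12, b_1(Sigma_17) = 2*17 = 34.
b_1(product) = 12 + 34 = 46

46


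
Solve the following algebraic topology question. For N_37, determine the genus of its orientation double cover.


chi(N_37) = 2 - 37 = -35.
Double cover: chi(Sigma_g) = 2 * chi(N_37) = 2*(-35) = -70.
2 - 2g = -70, so g = (2 - (-70))/2 = 72/2 = 36

36


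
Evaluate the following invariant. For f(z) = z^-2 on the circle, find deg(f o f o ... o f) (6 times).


deg(f) = -2. Degree is multiplicative: deg(f^6) = (deg f)^6.
deg(f^6) = (-2)^6 = 64

64


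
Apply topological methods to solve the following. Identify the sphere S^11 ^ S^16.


S^m ^ S^n = S^{m+n}.
k = 11 + 16 = 27

27


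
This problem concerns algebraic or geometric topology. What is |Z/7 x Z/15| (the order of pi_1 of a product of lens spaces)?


pi_1(X x Y) = pi_1(X) x pi_1(Y).
pi_1(L(7,1)) = Z/7, pi_1(L(15,1)) = Z/15.
|Z/7 x Z/15| = 7 * 15 = 105

105


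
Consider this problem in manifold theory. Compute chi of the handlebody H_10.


A genus-g handlebody deformation retracts to a wedge of g circles.
chi(vee_g S^1) = 1 - g.
chi(H_10) = 1 - 10 = -9

-9


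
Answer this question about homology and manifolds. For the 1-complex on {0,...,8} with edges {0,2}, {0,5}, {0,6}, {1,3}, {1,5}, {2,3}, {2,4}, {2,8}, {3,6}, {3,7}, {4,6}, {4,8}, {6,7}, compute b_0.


Run DFS/union-find over 9 vertices.
V = 9, E = 13.
Number of components = 1

1


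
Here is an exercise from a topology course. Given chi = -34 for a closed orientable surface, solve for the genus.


chi = 2 - 2g for closed orientable surfaces.
-34 = 2 - 2g
2g = 2 - (-34) = 36
g = 18

18


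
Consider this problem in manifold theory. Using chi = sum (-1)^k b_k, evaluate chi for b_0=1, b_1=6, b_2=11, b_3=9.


chi = sum_k (-1)^k b_k.
= (1) + (-6) + (11) + (-9)
= -3

-3


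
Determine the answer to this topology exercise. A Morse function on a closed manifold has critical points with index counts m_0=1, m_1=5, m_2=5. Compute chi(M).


Morse theory: chi(M) = sum_k (-1)^k m_k where m_k = #(index-k critical points).
= (1) + (-5) + (5) = 1

1


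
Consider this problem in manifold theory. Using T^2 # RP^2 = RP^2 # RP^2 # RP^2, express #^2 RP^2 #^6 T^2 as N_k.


Since a >= 1, the sum is non-orientable; each T^2 can be replaced by RP^2 # RP^2 (since T^2#RP^2 = 3RP^2).
Total crosscaps k = 2 + 2*6 = 14.
Check via chi: chi = 2*1 + 6*0 - (2+6-1)*2 = -12 = 2 - k = -12. Consistent.

14


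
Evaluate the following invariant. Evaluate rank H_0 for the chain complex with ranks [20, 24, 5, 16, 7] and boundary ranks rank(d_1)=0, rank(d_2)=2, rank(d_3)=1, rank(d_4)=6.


rank H_k = rank(ker d_k) - rank(im d_{k+1}).
rank(ker d_0) = rank(C_0) - rank(d_0) = 20 - 0 = 20.
rank(im d_{0+1}) = 0.
rank H_0 = 20 - 0 = 20

20


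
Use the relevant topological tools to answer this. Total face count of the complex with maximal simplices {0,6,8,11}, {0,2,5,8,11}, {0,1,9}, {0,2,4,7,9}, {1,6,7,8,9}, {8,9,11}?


Each maximal simplex on m vertices has 2^m - 1 nonempty faces.
Take the union (dedupe shared faces).
Total distinct faces = 96

96


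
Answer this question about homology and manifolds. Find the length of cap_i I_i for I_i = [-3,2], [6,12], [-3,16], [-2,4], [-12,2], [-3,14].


Intersection = [max(a_i), min(b_i)] = [6, 2].
Since 6 > 2, the intersection is empty.
Length = 0

0


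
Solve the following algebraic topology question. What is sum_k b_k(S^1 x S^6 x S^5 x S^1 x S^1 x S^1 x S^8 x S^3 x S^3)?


Total Betti number is multiplicative under products.
Each S^d (d>=1) has total Betti number 2.
There are 9 sphere factors.
Total = 2^9 = 512

512


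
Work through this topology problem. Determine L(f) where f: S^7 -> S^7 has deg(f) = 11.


On S^7: L(f) = tr(f_0*) + (-1)^7 tr(f_7*) = 1 + (-1)^7 * deg(f).
L(f) = 1 + (-1)^7 * 11 = 1 + -11 = -10

-10


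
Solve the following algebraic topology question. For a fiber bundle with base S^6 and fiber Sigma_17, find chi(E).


chi(S^6) = 2 (n even), chi(Sigma_17) = 2 - 2*17 = -32.
chi(E) = 2 * (-32) = -64

-64


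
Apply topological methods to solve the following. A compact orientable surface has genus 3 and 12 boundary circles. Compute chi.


For a compact orientable surface with genus g and b boundary components: chi = 2 - 2g - b.
chi = 2 - 2*3 - 12 = 2 - 6 - 12 = -16

-16


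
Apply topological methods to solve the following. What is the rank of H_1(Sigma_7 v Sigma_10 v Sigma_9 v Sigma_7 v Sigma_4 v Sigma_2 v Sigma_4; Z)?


For a wedge X v Y: reduced H_k(X v Y) = H_k(X) + H_k(Y).
Each Sigma_g contributes b_1 = 2g.
b_1 = 14 + 20 + 18 + 14 + 8 + 4 + 8 = 86

86


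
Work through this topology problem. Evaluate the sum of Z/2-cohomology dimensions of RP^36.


H^k(RP^36; Z/2) = Z/2 for each 0 <= k <= 36.
Total dimension = 36 + 1 = 37

37


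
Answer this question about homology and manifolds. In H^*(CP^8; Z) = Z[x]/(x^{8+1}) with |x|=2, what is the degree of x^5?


|x| = 2 in H^*(CP^n).
|x^5| = 5 * |x| = 5 * 2 = 10

10


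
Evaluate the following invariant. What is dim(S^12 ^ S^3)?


S^m ^ S^n = S^{m+n}.
k = 12 + 3 = 15

15


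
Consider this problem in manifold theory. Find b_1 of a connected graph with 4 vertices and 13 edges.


For a connected graph: rank(pi_1) = b_1 = E - V + 1 = 1 - chi.
chi = V - E = 4 - 13 = -9.
rank = 1 - (-9) = 13 - 4 + 1 = 10

10


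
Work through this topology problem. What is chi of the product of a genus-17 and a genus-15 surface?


chi(Sigma_17) = 2 - 2*17 = -32
chi(Sigma_15) = 2 - 2*15 = -28
chi(product) = (-32) * (-28) = 896

896


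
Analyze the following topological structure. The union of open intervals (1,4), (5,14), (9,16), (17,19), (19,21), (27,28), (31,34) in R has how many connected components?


Sort and merge overlapping open intervals.
Merged: (1,4), (5,16), (17,19), (19,21), (27,28), (31,34).
Number of components = 6

6


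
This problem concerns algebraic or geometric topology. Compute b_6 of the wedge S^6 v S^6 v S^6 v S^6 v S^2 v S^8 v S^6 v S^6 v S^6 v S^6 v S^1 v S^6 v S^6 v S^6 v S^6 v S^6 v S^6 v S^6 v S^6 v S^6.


For a wedge of spheres, H_k (k>0) is free on one generator per sphere of dimension k.
Spheres of dimension 6: count = 17.
b_6 = 17

17


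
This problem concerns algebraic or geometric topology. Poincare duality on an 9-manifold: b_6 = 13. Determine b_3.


Poincare duality for closed orientable n-manifolds: b_k = b_{n-k}.
Here n = 9, so b_3 = b_6 = 13

13


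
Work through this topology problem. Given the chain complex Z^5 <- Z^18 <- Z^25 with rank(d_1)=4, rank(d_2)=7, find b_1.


rank H_k = rank(ker d_k) - rank(im d_{k+1}).
rank(ker d_1) = rank(C_1) - rank(d_1) = 18 - 4 = 14.
rank(im d_{1+1}) = 7.
rank H_1 = 14 - 7 = 7

7


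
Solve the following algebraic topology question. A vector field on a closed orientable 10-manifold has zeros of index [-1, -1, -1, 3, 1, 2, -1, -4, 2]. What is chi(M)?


Poincare-Hopf: chi(M) = sum of indices of zeros.
chi = (-1) + (-1) + (-1) + (3) + (1) + (2) + (-1) + (-4) + (2) = 0

0


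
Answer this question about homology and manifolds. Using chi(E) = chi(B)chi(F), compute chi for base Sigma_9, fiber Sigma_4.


For a fiber bundle F -> E -> B (with CW structure): chi(E) = chi(B) * chi(F).
chi(Sigma_9) = -16, chi(Sigma_4) = -6.
chi(E) = (-16) * (-6) = 96

96


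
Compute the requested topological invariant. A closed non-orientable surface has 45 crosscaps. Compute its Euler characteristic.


For a non-orientable closed surface with k crosscaps: chi = 2 - k.
Here k = 45.
chi = 2 - 45 = -43

-43


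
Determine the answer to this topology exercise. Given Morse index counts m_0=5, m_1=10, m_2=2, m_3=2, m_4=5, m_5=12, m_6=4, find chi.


Morse theory: chi(M) = sum_k (-1)^k m_k where m_k = #(index-k critical points).
= (5) + (-10) + (2) + (-2) + (5) + (-12) + (4) = -8

-8


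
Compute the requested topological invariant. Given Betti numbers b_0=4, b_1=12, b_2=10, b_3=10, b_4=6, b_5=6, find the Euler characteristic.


chi = sum_k (-1)^k b_k.
= (4) + (-12) + (10) + (-10) + (6) + (-6)
= -8

-8


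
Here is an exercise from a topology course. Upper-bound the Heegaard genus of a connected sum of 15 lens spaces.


Heegaard genus satisfies g(A#B) <= g(A) + g(B).
Each lens space has g = 1.
Upper bound: 15 * 1 = 15

15


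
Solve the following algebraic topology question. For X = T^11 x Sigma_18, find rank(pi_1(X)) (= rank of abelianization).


pi_1(A x B) = pi_1(A) x pi_1(B); rank of abelianization = b_1.
b_1(T^11) = 11, b_1(Sigma_18) = 2*18 = 36.
b_1(product) = 11 + 36 = 47

47


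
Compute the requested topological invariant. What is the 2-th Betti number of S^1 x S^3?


Each S^d has Poincare polynomial 1 + t^d.
The product S^1 x S^3 has Poincare polynomial prod(1+t^d_i).
Expanding: b_0=1, b_1=1, b_3=1, b_4=1.
b_2 = 0

0


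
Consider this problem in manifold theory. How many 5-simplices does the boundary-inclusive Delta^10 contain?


Delta^10 has 10+1 vertices. A 5-face is a choice of 5+1 vertices.
f_5 = C(10+1, 5+1) = C(11,6) = 462

462


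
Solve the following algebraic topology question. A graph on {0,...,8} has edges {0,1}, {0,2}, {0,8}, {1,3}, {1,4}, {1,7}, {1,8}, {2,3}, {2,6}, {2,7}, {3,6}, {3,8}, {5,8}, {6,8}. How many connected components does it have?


Run DFS/union-find over 9 vertices.
V = 9, E = 14.
Number of components = 1

1


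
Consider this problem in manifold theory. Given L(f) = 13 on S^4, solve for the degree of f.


L(f) = 1 + (-1)^4 deg(f) on S^4.
13 = 1 + (-1)^4 * deg(f)
(-1)^4 * deg(f) = 12
deg(f) = 12

12


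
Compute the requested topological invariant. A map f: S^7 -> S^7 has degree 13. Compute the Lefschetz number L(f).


On S^7: L(f) = tr(f_0*) + (-1)^7 tr(f_7*) = 1 + (-1)^7 * deg(f).
L(f) = 1 + (-1)^7 * 13 = 1 + -13 = -12

-12


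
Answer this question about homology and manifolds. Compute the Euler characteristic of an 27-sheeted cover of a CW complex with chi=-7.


For a finite covering: chi(E) = (number of sheets) * chi(B).
chi(E) = 27 * (-7) = -189

-189


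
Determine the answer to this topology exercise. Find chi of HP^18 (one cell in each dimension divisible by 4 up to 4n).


HP^18 has one cell in each dimension 0, 4, ..., 4*18 (18+1 cells, all even-dim).
chi = 18 + 1 = 19

19


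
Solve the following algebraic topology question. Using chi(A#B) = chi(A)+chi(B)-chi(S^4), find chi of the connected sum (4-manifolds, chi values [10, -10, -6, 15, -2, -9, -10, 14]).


For n-manifolds: chi(A#B) = chi(A) + chi(B) - chi(S^4).
chi(S^4) = 1 + (-1)^4 = 2.
chi(#) = (sum chi_i) - (8-1)*chi(S^4) = 2 - 7*2 = -12

-12


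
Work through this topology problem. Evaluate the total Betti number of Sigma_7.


For Sigma_7: b_0 = 1, b_1 = 2g = 14, b_2 = 1.
Total = 1 + 14 + 1 = 16

16


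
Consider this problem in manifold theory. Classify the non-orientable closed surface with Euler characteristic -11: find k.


chi = 2 - k for closed non-orientable surfaces with k crosscaps.
-11 = 2 - k
k = 2 - (-11) = 13

13


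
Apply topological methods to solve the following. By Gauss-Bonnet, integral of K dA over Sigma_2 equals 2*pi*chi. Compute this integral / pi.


Gauss-Bonnet: integral K dA = 2*pi*chi(M).
chi(Sigma_2) = 2 - 2*2 = -2.
(integral K dA)/pi = 2*chi = 2*(-2) = -4

-4


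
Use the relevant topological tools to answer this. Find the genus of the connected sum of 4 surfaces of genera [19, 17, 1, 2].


Genus is additive under connected sum of orientable surfaces.
g = 19 + 17 + 1 + 2 = 39

39


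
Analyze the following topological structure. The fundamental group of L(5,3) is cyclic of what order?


pi_1(L(p,q)) = Z/pZ for any q coprime to p.
|pi_1(L(5,3))| = 5

5


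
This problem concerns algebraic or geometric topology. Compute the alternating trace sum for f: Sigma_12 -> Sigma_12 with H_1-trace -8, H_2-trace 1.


L(f) = tr(f_0*) - tr(f_1*) + tr(f_2*).
= 1 - (-8) + (1)
= 10

10


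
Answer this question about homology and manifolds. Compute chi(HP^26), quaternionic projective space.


HP^26 has one cell in each dimension 0, 4, ..., 4*26 (26+1 cells, all even-dim).
chi = 26 + 1 = 27

27


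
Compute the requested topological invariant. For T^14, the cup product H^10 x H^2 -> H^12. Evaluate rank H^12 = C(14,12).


Cup product: H^p x H^q -> H^{p+q}; here p+q = 10+2 = 12.
rank H^k(T^n) = C(n,k).
C(14,12) = 91

91


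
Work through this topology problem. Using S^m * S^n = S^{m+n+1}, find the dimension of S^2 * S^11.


Join of spheres: S^m * S^n = S^{m+n+1}.
dim = 2 + 11 + 1 = 14

14


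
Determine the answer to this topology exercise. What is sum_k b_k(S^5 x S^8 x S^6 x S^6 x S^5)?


Total Betti number is multiplicative under products.
Each S^d (d>=1) has total Betti number 2.
There are 5 sphere factors.
Total = 2^5 = 32

32


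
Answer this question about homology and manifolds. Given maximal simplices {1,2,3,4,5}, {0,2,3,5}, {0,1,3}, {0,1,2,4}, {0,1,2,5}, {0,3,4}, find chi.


Enumerate all faces; f-vector: f_0=6, f_1=15, f_2=19, f_3=8, f_4=1.
chi = sum (-1)^k f_k = 3

3


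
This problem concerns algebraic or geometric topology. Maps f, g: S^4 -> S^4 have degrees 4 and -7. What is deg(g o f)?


Degree is multiplicative under composition: deg(g o f) = deg(g) * deg(f).
= -7 * 4 = -28

-28


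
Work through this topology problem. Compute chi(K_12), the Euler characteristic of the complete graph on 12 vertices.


K_12: V = 12, E = C(12,2) = 66.
chi = V - E = 12 - 66 = -54

-54


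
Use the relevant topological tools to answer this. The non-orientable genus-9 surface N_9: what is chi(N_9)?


For a non-orientable closed surface with k crosscaps: chi = 2 - k.
Here k = 9.
chi = 2 - 9 = -7

-7


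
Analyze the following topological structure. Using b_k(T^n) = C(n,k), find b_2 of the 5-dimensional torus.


By the Kunneth formula, b_k(T^n) = C(n,k).
b_2(T^5) = C(5,2).
C(5,2) = 5!/(2!*3!) = 10

10


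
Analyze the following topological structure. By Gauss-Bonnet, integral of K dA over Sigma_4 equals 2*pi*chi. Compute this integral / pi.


Gauss-Bonnet: integral K dA = 2*pi*chi(M).
chi(Sigma_4) = 2 - 2*4 = -6.
(integral K dA)/pi = 2*chi = 2*(-6) = -12

-12


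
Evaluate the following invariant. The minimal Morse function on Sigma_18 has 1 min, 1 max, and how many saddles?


A perfect Morse function has m_k = b_k.
For Sigma_18: b_0=1, b_1=2g=36, b_2=1.
Saddles m_1 = 2g = 36

36


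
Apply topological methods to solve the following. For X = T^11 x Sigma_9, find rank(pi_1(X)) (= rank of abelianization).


pi_1(A x B) = pi_1(A) x pi_1(B); rank of abelianization = b_1.
b_1(T^11) = 11, b_1(Sigma_9) = 2*9 = 18.
b_1(product) = 11 + 18 = 29

29


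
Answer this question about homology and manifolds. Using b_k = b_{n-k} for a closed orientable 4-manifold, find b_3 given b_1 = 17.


Poincare duality for closed orientable n-manifolds: b_k = b_{n-k}.
Here n = 4, so b_3 = b_1 = 17

17


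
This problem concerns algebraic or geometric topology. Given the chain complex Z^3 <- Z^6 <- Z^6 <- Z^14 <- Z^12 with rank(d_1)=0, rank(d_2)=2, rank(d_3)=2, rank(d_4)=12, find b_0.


rank H_k = rank(ker d_k) - rank(im d_{k+1}).
rank(ker d_0) = rank(C_0) - rank(d_0) = 3 - 0 = 3.
rank(im d_{0+1}) = 0.
rank H_0 = 3 - 0 = 3

3


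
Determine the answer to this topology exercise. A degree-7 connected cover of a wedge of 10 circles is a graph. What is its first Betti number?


Nielsen-Schreier: an index-n subgroup of F_r is free of rank 1 + n(r-1).
Equivalently: chi(cover) = n*chi(base); chi(vee_r S^1) = 1 - 10 = -9.
chi(E) = 7*(-9) = -63; rank = 1 - chi(E) = 1 - (-63) = 64.
rank = 1 + 7*(10-1) = 1 + 63 = 64

64


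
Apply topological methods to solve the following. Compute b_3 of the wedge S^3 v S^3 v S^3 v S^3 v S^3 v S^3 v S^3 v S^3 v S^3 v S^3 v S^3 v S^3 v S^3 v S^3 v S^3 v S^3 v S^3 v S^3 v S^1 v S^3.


For a wedge of spheres, H_k (k>0) is free on one generator per sphere of dimension k.
Spheres of dimension 3: count = 19.
b_3 = 19

19


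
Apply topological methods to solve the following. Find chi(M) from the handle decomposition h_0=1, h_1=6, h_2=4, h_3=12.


Handles of index k contribute (-1)^k to chi (same as CW cells).
chi = (1) + (-6) + (4) + (-12) = -13

-13


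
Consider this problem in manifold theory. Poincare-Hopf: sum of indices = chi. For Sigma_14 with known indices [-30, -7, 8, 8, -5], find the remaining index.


Poincare-Hopf: sum of indices = chi(M).
chi(Sigma_14) = 2 - 2*14 = -26.
Sum of known indices = -26.
x = chi - (sum known) = -26 - (-26) = 0

0


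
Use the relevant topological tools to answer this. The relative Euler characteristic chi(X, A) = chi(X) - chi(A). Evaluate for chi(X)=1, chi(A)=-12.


Relative Euler characteristic: chi(X, A) = chi(X) - chi(A).
= 1 - (-12) = 13

13


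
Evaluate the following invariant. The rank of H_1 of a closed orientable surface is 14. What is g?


For a closed orientable surface: b_1 = 2g.
14 = 2g
g = 14 / 2 = 7

7


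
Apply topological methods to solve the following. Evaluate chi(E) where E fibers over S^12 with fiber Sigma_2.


chi(S^12) = 2 (n even), chi(Sigma_2) = 2 - 2*2 = -2.
chi(E) = 2 * (-2) = -4

-4


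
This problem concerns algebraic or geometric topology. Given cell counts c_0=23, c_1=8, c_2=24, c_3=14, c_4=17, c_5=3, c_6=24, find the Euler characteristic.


chi = sum_k (-1)^k c_k.
= (-1)^0*23 + (-1)^1*8 + (-1)^2*24 + (-1)^3*14 + (-1)^4*17 + (-1)^5*3 + (-1)^6*24
= (23) + (-8) + (24) + (-14) + (17) + (-3) + (24)
= 63

63


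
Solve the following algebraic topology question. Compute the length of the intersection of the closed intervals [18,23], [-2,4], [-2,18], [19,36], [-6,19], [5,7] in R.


Intersection = [max(a_i), min(b_i)] = [19, 4].
Since 19 > 4, the intersection is empty.
Length = 0

0


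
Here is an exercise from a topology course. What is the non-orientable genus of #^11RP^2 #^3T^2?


Since a >= 1, the sum is non-orientable; each T^2 can be replaced by RP^2 # RP^2 (since T^2#RP^2 = 3RP^2).
Total crosscaps k = 11 + 2*3 = 17.
Check via chi: chi = 11*1 + 3*0 - (11+3-1)*2 = -15 = 2 - k = -15. Consistent.

17


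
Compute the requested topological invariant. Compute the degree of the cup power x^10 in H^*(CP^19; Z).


|x| = 2 in H^*(CP^n).
|x^10| = 10 * |x| = 10 * 2 = 20

20


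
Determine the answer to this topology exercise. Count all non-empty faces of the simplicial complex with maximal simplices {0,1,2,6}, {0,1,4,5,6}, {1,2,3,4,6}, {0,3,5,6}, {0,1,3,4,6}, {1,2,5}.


Each maximal simplex on m vertices has 2^m - 1 nonempty faces.
Take the union (dedupe shared faces).
Total distinct faces = 73

73


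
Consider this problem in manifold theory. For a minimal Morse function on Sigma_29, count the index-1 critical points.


A perfect Morse function has m_k = b_k.
For Sigma_29: b_0=1, b_1=2g=58, b_2=1.
Saddles m_1 = 2g = 58

58


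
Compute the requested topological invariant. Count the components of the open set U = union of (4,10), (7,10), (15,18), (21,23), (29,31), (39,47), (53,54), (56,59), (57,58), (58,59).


Sort and merge overlapping open intervals.
Merged: (4,10), (15,18), (21,23), (29,31), (39,47), (53,54), (56,59).
Number of components = 7

7


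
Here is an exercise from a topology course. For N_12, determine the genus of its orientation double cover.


chi(N_12) = 2 - 12 = -10.
Double cover: chi(Sigma_g) = 2 * chi(N_12) = 2*(-10) = -20.
2 - 2g = -20, so g = (2 - (-20))/2 = 22/2 = 11

11


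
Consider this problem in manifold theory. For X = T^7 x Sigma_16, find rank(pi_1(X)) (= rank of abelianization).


pi_1(A x B) = pi_1(A) x pi_1(B); rank of abelianization = b_1.
b_1(T^7) = 7, b_1(Sigma_16) = 2*16 = 32.
b_1(product) = 7 + 32 = 39

39


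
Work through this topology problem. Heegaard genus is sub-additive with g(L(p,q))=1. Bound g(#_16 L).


Heegaard genus satisfies g(A#B) <= g(A) + g(B).
Each lens space has g = 1.
Upper bound: 16 * 1 = 16

16


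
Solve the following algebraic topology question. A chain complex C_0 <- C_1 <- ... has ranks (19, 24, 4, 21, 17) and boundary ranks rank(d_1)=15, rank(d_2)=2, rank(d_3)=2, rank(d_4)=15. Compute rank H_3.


rank H_k = rank(ker d_k) - rank(im d_{k+1}).
rank(ker d_3) = rank(C_3) - rank(d_3) = 21 - 2 = 19.
rank(im d_{3+1}) = 15.
rank H_3 = 19 - 15 = 4

4


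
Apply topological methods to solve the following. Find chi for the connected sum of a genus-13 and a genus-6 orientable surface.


chi(Sigma_13) = 2 - 2*13 = -24
chi(Sigma_6) = 2 - 2*6 = -10
For surfaces: chi(A#B) = chi(A) + chi(B) - 2.
chi = -24 + -10 - 2 = -36

-36


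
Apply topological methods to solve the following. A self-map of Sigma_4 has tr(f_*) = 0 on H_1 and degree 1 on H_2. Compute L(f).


L(f) = tr(f_0*) - tr(f_1*) + tr(f_2*).
= 1 - (0) + (1)
= 2

2


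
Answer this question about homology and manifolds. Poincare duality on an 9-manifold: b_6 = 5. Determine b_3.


Poincare duality for closed orientable n-manifolds: b_k = b_{n-k}.
Here n = 9, so b_3 = b_6 = 5

5


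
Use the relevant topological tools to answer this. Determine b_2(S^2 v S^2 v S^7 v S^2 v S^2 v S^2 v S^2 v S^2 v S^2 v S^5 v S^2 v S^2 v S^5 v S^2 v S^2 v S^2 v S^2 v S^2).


For a wedge of spheres, H_k (k>0) is free on one generator per sphere of dimension k.
Spheres of dimension 2: count = 15.
b_2 = 15

15
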